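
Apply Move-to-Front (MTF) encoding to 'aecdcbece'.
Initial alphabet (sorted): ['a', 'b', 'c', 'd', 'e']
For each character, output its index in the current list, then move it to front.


MTF encoding:
'a': index 0 in ['a', 'b', 'c', 'd', 'e'] -> ['a', 'b', 'c', 'd', 'e']
'e': index 4 in ['a', 'b', 'c', 'd', 'e'] -> ['e', 'a', 'b', 'c', 'd']
'c': index 3 in ['e', 'a', 'b', 'c', 'd'] -> ['c', 'e', 'a', 'b', 'd']
'd': index 4 in ['c', 'e', 'a', 'b', 'd'] -> ['d', 'c', 'e', 'a', 'b']
'c': index 1 in ['d', 'c', 'e', 'a', 'b'] -> ['c', 'd', 'e', 'a', 'b']
'b': index 4 in ['c', 'd', 'e', 'a', 'b'] -> ['b', 'c', 'd', 'e', 'a']
'e': index 3 in ['b', 'c', 'd', 'e', 'a'] -> ['e', 'b', 'c', 'd', 'a']
'c': index 2 in ['e', 'b', 'c', 'd', 'a'] -> ['c', 'e', 'b', 'd', 'a']
'e': index 1 in ['c', 'e', 'b', 'd', 'a'] -> ['e', 'c', 'b', 'd', 'a']


Output: [0, 4, 3, 4, 1, 4, 3, 2, 1]


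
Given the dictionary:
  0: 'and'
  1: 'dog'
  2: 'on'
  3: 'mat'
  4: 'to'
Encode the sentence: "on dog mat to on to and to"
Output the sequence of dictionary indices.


Look up each word in the dictionary:
  'on' -> 2
  'dog' -> 1
  'mat' -> 3
  'to' -> 4
  'on' -> 2
  'to' -> 4
  'and' -> 0
  'to' -> 4

Encoded: [2, 1, 3, 4, 2, 4, 0, 4]


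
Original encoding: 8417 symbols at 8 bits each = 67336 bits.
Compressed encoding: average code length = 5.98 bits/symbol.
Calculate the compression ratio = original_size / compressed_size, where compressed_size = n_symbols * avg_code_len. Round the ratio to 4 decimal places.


original_size = n_symbols * orig_bits = 8417 * 8 = 67336 bits
compressed_size = n_symbols * avg_code_len = 8417 * 5.98 = 50333.66 bits
ratio = original_size / compressed_size = 67336 / 50333.66 = 1.3378

Compression ratio = 1.3378


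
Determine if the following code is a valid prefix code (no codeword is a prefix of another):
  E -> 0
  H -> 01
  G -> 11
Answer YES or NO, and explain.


Checking each pair (does one codeword prefix another?):
  E='0' vs H='01': prefix -- VIOLATION

NO -- this is NOT a valid prefix code. E (0) is a prefix of H (01).


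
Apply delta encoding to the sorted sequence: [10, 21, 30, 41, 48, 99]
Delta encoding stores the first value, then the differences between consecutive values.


First value: 10
Deltas:
  21 - 10 = 11
  30 - 21 = 9
  41 - 30 = 11
  48 - 41 = 7
  99 - 48 = 51


Delta encoded: [10, 11, 9, 11, 7, 51]


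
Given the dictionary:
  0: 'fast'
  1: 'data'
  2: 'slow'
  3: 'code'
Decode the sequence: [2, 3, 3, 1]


Look up each index in the dictionary:
  2 -> 'slow'
  3 -> 'code'
  3 -> 'code'
  1 -> 'data'

Decoded: "slow code code data"


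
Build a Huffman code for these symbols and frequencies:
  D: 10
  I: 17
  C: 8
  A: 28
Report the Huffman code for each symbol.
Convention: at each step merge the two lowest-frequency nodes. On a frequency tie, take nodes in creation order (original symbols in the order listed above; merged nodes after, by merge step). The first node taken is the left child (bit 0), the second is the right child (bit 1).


Huffman tree construction:
Step 1: Merge C(8) + D(10) = 18
Step 2: Merge I(17) + (C+D)(18) = 35
Step 3: Merge A(28) + (I+(C+D))(35) = 63
Read each symbol's code off the tree from the root (left child = 0, right child = 1).

Codes:
  D: 111 (length 3)
  I: 10 (length 2)
  C: 110 (length 3)
  A: 0 (length 1)
Average code length: 116/63 = 1.8413 bits/symbol


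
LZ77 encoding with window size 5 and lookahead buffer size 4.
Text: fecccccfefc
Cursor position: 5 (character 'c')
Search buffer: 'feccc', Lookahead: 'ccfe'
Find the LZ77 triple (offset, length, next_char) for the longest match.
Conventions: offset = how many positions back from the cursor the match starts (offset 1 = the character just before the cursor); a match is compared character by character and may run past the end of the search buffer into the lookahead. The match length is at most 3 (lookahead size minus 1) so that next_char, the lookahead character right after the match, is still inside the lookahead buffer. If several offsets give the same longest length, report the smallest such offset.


Try each offset into the search buffer:
  offset=1 (pos 4, char 'c'): match length 2
  offset=2 (pos 3, char 'c'): match length 2
  offset=3 (pos 2, char 'c'): match length 2
  offset=4 (pos 1, char 'e'): match length 0
  offset=5 (pos 0, char 'f'): match length 0
Longest match has length 2, found at offsets 1, 2, 3; take the smallest, offset 1.
next_char = character at position 5 + 2 = 7 -> 'f'

Best match: offset=1, length=2 (matching 'cc' starting at position 4)
LZ77 triple: (1, 2, 'f')


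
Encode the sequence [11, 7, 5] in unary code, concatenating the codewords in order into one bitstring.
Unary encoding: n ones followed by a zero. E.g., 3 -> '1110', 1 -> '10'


Encode each number as n ones followed by a terminating 0:
  11 -> 111111111110 (12 bits)
  7 -> 11111110 (8 bits)
  5 -> 111110 (6 bits)
Total length = 12 + 8 + 6 = 26 bits.

Unary([11, 7, 5]) = 11111111111011111110111110 (26 bits)


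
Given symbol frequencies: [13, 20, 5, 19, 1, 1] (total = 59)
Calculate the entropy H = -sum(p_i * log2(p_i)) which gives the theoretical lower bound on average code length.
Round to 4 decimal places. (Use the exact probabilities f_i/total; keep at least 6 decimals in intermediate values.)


Per-symbol terms -p_i * log2(p_i) with p_i = f_i/59:
  p = 13/59 = 0.220339: log2(p) = -2.182203, -p*log2(p) = 0.480824
  p = 20/59 = 0.338983: log2(p) = -1.560715, -p*log2(p) = 0.529056
  p = 5/59 = 0.084746: log2(p) = -3.560715, -p*log2(p) = 0.301756
  p = 19/59 = 0.322034: log2(p) = -1.634716, -p*log2(p) = 0.526434
  p = 1/59 = 0.016949: log2(p) = -5.882643, -p*log2(p) = 0.099706
  p = 1/59 = 0.016949: log2(p) = -5.882643, -p*log2(p) = 0.099706
H = 0.480824 + 0.529056 + 0.301756 + 0.526434 + 0.099706 + 0.099706 = 2.037482

H = 2.0375 bits/symbol


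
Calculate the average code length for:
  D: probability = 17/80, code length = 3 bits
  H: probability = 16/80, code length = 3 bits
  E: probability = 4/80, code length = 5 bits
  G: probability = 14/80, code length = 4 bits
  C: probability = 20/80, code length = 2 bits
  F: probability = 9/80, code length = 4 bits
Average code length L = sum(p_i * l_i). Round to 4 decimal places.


Weighted contributions p_i * l_i:
  D: (17/80) * 3 = 51/80
  H: (16/80) * 3 = 48/80
  E: (4/80) * 5 = 20/80
  G: (14/80) * 4 = 56/80
  C: (20/80) * 2 = 40/80
  F: (9/80) * 4 = 36/80
Sum = (51 + 48 + 20 + 56 + 40 + 36)/80 = 251/80

L = 251/80 = 3.1375 bits/symbol


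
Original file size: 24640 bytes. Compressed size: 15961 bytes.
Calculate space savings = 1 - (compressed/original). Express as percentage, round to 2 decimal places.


ratio = compressed/original = 15961/24640 = 0.647768
savings = 1 - ratio = 1 - 0.647768 = 0.352232
as a percentage: 0.352232 * 100 = 35.22%

Space savings = 1 - 15961/24640 = 35.22%


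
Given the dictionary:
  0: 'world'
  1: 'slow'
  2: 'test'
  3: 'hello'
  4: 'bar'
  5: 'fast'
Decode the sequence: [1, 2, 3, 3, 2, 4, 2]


Look up each index in the dictionary:
  1 -> 'slow'
  2 -> 'test'
  3 -> 'hello'
  3 -> 'hello'
  2 -> 'test'
  4 -> 'bar'
  2 -> 'test'

Decoded: "slow test hello hello test bar test"


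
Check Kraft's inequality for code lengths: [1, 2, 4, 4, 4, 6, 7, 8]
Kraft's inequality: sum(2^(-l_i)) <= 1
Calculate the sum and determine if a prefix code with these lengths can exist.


Sum = 2^(-1) + 2^(-2) + 2^(-4) + 2^(-4) + 2^(-4) + 2^(-6) + 2^(-7) + 2^(-8)
    = 0.5 + 0.25 + 0.0625 + 0.0625 + 0.0625 + 0.015625 + 0.0078125 + 0.00390625
    = 247/256 = 0.96484375
Since 0.96484375 <= 1, Kraft's inequality IS satisfied.
A prefix code with these lengths CAN exist.

Kraft sum = 0.96484375. Satisfied.


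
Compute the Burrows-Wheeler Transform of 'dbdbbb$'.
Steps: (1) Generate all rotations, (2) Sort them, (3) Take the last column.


Rotations (sorted):
  0: $dbdbbb -> last char: b
  1: b$dbdbb -> last char: b
  2: bb$dbdb -> last char: b
  3: bbb$dbd -> last char: d
  4: bdbbb$d -> last char: d
  5: dbbb$db -> last char: b
  6: dbdbbb$ -> last char: $


BWT = bbbddb$


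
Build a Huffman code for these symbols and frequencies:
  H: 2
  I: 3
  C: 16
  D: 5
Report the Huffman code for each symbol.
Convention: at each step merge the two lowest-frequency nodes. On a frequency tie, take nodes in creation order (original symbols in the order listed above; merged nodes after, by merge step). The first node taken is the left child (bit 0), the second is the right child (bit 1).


Huffman tree construction:
Step 1: Merge H(2) + I(3) = 5
Step 2: Merge D(5) + (H+I)(5) = 10
Step 3: Merge (D+(H+I))(10) + C(16) = 26
Read each symbol's code off the tree from the root (left child = 0, right child = 1).

Codes:
  H: 010 (length 3)
  I: 011 (length 3)
  C: 1 (length 1)
  D: 00 (length 2)
Average code length: 41/26 = 1.5769 bits/symbol


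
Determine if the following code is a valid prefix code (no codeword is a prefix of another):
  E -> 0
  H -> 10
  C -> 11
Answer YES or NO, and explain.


Checking each pair (does one codeword prefix another?):
  E='0' vs H='10': no prefix
  E='0' vs C='11': no prefix
  H='10' vs E='0': no prefix
  H='10' vs C='11': no prefix
  C='11' vs E='0': no prefix
  C='11' vs H='10': no prefix
No violation found over all pairs.

YES -- this is a valid prefix code. No codeword is a prefix of any other codeword.


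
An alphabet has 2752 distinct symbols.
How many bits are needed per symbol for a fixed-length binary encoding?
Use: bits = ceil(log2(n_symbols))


log2(2752) = 11.4263
Bracket: 2^11 = 2048 < 2752 <= 2^12 = 4096
So ceil(log2(2752)) = 12

bits = ceil(log2(2752)) = ceil(11.4263) = 12 bits


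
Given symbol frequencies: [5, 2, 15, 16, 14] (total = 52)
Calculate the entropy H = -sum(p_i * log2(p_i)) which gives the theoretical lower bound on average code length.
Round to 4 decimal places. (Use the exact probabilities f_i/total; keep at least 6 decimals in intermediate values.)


Per-symbol terms -p_i * log2(p_i) with p_i = f_i/52:
  p = 5/52 = 0.096154: log2(p) = -3.378512, -p*log2(p) = 0.324857
  p = 2/52 = 0.038462: log2(p) = -4.700440, -p*log2(p) = 0.180786
  p = 15/52 = 0.288462: log2(p) = -1.793549, -p*log2(p) = 0.517370
  p = 16/52 = 0.307692: log2(p) = -1.700440, -p*log2(p) = 0.523212
  p = 14/52 = 0.269231: log2(p) = -1.893085, -p*log2(p) = 0.509677
H = 0.324857 + 0.180786 + 0.517370 + 0.523212 + 0.509677 = 2.055902

H = 2.0559 bits/symbol


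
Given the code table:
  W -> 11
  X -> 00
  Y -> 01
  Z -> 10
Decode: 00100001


Decoding:
00 -> X
10 -> Z
00 -> X
01 -> Y


Result: XZXY


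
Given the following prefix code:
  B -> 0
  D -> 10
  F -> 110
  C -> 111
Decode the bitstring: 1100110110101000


Decoding step by step:
Bits 110 -> F
Bits 0 -> B
Bits 110 -> F
Bits 110 -> F
Bits 10 -> D
Bits 10 -> D
Bits 0 -> B
Bits 0 -> B


Decoded message: FBFFDDBB


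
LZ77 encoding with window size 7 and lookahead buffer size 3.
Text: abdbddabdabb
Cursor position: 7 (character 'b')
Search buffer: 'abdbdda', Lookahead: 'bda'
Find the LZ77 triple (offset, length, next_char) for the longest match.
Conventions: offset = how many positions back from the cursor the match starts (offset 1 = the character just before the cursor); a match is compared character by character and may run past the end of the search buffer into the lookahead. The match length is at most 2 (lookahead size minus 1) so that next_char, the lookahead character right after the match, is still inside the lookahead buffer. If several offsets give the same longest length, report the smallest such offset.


Try each offset into the search buffer:
  offset=1 (pos 6, char 'a'): match length 0
  offset=2 (pos 5, char 'd'): match length 0
  offset=3 (pos 4, char 'd'): match length 0
  offset=4 (pos 3, char 'b'): match length 2
  offset=5 (pos 2, char 'd'): match length 0
  offset=6 (pos 1, char 'b'): match length 2
  offset=7 (pos 0, char 'a'): match length 0
Longest match has length 2, found at offsets 4, 6; take the smallest, offset 4.
next_char = character at position 7 + 2 = 9 -> 'a'

Best match: offset=4, length=2 (matching 'bd' starting at position 3)
LZ77 triple: (4, 2, 'a')


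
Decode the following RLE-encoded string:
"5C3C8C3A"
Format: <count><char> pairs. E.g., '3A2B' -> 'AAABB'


Expanding each <count><char> pair:
  5C -> 'CCCCC'
  3C -> 'CCC'
  8C -> 'CCCCCCCC'
  3A -> 'AAA'

Decoded = CCCCCCCCCCCCCCCCAAA


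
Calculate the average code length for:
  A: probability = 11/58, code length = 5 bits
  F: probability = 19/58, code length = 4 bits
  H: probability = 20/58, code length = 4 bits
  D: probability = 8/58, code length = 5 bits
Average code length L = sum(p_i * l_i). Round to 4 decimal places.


Weighted contributions p_i * l_i:
  A: (11/58) * 5 = 55/58
  F: (19/58) * 4 = 76/58
  H: (20/58) * 4 = 80/58
  D: (8/58) * 5 = 40/58
Sum = (55 + 76 + 80 + 40)/58 = 251/58

L = 251/58 = 4.3276 bits/symbol


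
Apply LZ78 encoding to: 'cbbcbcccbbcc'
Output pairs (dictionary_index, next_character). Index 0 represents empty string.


LZ78 encoding steps:
Dictionary: {0: ''}
Step 1: w='' (idx 0), next='c' -> output (0, 'c'), add 'c' as idx 1
Step 2: w='' (idx 0), next='b' -> output (0, 'b'), add 'b' as idx 2
Step 3: w='b' (idx 2), next='c' -> output (2, 'c'), add 'bc' as idx 3
Step 4: w='bc' (idx 3), next='c' -> output (3, 'c'), add 'bcc' as idx 4
Step 5: w='c' (idx 1), next='b' -> output (1, 'b'), add 'cb' as idx 5
Step 6: w='bcc' (idx 4), end of input -> output (4, '')


Encoded: [(0, 'c'), (0, 'b'), (2, 'c'), (3, 'c'), (1, 'b'), (4, '')]


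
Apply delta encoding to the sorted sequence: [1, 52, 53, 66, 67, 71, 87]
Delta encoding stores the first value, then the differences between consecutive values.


First value: 1
Deltas:
  52 - 1 = 51
  53 - 52 = 1
  66 - 53 = 13
  67 - 66 = 1
  71 - 67 = 4
  87 - 71 = 16


Delta encoded: [1, 51, 1, 13, 1, 4, 16]


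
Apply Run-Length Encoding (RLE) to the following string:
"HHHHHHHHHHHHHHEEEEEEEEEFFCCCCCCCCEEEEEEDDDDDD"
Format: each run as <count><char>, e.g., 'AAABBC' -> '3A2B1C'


Scanning runs left to right:
  i=0: run of 'H' x 14 -> '14H'
  i=14: run of 'E' x 9 -> '9E'
  i=23: run of 'F' x 2 -> '2F'
  i=25: run of 'C' x 8 -> '8C'
  i=33: run of 'E' x 6 -> '6E'
  i=39: run of 'D' x 6 -> '6D'

RLE = 14H9E2F8C6E6D


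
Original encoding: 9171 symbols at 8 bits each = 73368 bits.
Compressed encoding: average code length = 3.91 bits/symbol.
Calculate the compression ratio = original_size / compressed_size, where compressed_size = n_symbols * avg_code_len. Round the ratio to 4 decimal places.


original_size = n_symbols * orig_bits = 9171 * 8 = 73368 bits
compressed_size = n_symbols * avg_code_len = 9171 * 3.91 = 35858.61 bits
ratio = original_size / compressed_size = 73368 / 35858.61 = 2.046

Compression ratio = 2.046


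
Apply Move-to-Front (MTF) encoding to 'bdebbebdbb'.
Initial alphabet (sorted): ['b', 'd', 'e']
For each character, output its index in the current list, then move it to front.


MTF encoding:
'b': index 0 in ['b', 'd', 'e'] -> ['b', 'd', 'e']
'd': index 1 in ['b', 'd', 'e'] -> ['d', 'b', 'e']
'e': index 2 in ['d', 'b', 'e'] -> ['e', 'd', 'b']
'b': index 2 in ['e', 'd', 'b'] -> ['b', 'e', 'd']
'b': index 0 in ['b', 'e', 'd'] -> ['b', 'e', 'd']
'e': index 1 in ['b', 'e', 'd'] -> ['e', 'b', 'd']
'b': index 1 in ['e', 'b', 'd'] -> ['b', 'e', 'd']
'd': index 2 in ['b', 'e', 'd'] -> ['d', 'b', 'e']
'b': index 1 in ['d', 'b', 'e'] -> ['b', 'd', 'e']
'b': index 0 in ['b', 'd', 'e'] -> ['b', 'd', 'e']


Output: [0, 1, 2, 2, 0, 1, 1, 2, 1, 0]


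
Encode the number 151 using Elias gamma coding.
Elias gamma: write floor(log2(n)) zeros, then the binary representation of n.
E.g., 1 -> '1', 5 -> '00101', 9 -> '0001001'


num_bits = floor(log2(151)) + 1 = 8
leading_zeros = num_bits - 1 = 7
binary(151) = 10010111

Elias gamma(151) = '0000000' + '10010111' = 000000010010111 (15 bits)


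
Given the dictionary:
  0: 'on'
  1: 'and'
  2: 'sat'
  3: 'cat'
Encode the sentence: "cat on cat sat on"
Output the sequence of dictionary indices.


Look up each word in the dictionary:
  'cat' -> 3
  'on' -> 0
  'cat' -> 3
  'sat' -> 2
  'on' -> 0

Encoded: [3, 0, 3, 2, 0]


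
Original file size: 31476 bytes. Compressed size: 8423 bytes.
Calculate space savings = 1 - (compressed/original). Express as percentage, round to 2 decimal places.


ratio = compressed/original = 8423/31476 = 0.267601
savings = 1 - ratio = 1 - 0.267601 = 0.732399
as a percentage: 0.732399 * 100 = 73.24%

Space savings = 1 - 8423/31476 = 73.24%


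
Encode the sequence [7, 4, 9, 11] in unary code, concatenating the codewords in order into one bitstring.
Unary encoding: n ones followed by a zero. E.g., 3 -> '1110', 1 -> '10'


Encode each number as n ones followed by a terminating 0:
  7 -> 11111110 (8 bits)
  4 -> 11110 (5 bits)
  9 -> 1111111110 (10 bits)
  11 -> 111111111110 (12 bits)
Total length = 8 + 5 + 10 + 12 = 35 bits.

Unary([7, 4, 9, 11]) = 11111110111101111111110111111111110 (35 bits)


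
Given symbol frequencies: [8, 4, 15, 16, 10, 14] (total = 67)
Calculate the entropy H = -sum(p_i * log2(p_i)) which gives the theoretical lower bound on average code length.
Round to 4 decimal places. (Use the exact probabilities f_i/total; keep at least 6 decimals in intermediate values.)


Per-symbol terms -p_i * log2(p_i) with p_i = f_i/67:
  p = 8/67 = 0.119403: log2(p) = -3.066089, -p*log2(p) = 0.366100
  p = 4/67 = 0.059701: log2(p) = -4.066089, -p*log2(p) = 0.242752
  p = 15/67 = 0.223881: log2(p) = -2.159199, -p*log2(p) = 0.483403
  p = 16/67 = 0.238806: log2(p) = -2.066089, -p*log2(p) = 0.493394
  p = 10/67 = 0.149254: log2(p) = -2.744161, -p*log2(p) = 0.409576
  p = 14/67 = 0.208955: log2(p) = -2.258734, -p*log2(p) = 0.471974
H = 0.366100 + 0.242752 + 0.483403 + 0.493394 + 0.409576 + 0.471974 = 2.467199

H = 2.4672 bits/symbol


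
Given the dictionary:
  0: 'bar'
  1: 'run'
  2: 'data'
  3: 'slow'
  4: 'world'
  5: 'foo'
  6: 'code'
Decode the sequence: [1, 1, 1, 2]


Look up each index in the dictionary:
  1 -> 'run'
  1 -> 'run'
  1 -> 'run'
  2 -> 'data'

Decoded: "run run run data"


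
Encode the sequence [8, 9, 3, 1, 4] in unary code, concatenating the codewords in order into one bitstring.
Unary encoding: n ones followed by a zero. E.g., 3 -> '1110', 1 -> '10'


Encode each number as n ones followed by a terminating 0:
  8 -> 111111110 (9 bits)
  9 -> 1111111110 (10 bits)
  3 -> 1110 (4 bits)
  1 -> 10 (2 bits)
  4 -> 11110 (5 bits)
Total length = 9 + 10 + 4 + 2 + 5 = 30 bits.

Unary([8, 9, 3, 1, 4]) = 111111110111111111011101011110 (30 bits)


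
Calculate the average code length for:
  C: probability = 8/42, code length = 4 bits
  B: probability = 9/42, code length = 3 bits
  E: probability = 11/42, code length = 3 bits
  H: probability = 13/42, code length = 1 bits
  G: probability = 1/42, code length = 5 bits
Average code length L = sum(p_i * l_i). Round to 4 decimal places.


Weighted contributions p_i * l_i:
  C: (8/42) * 4 = 32/42
  B: (9/42) * 3 = 27/42
  E: (11/42) * 3 = 33/42
  H: (13/42) * 1 = 13/42
  G: (1/42) * 5 = 5/42
Sum = (32 + 27 + 33 + 13 + 5)/42 = 110/42

L = 110/42 = 2.6190 bits/symbol


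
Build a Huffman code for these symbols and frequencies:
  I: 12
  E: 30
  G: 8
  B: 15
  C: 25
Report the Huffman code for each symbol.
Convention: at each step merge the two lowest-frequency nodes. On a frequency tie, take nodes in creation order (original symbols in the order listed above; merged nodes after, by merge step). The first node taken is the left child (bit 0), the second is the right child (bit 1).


Huffman tree construction:
Step 1: Merge G(8) + I(12) = 20
Step 2: Merge B(15) + (G+I)(20) = 35
Step 3: Merge C(25) + E(30) = 55
Step 4: Merge (B+(G+I))(35) + (C+E)(55) = 90
Read each symbol's code off the tree from the root (left child = 0, right child = 1).

Codes:
  I: 011 (length 3)
  E: 11 (length 2)
  G: 010 (length 3)
  B: 00 (length 2)
  C: 10 (length 2)
Average code length: 200/90 = 2.2222 bits/symbol


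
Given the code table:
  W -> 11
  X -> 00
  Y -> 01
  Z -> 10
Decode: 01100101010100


Decoding:
01 -> Y
10 -> Z
01 -> Y
01 -> Y
01 -> Y
01 -> Y
00 -> X


Result: YZYYYYX


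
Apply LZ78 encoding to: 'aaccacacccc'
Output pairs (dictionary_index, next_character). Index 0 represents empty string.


LZ78 encoding steps:
Dictionary: {0: ''}
Step 1: w='' (idx 0), next='a' -> output (0, 'a'), add 'a' as idx 1
Step 2: w='a' (idx 1), next='c' -> output (1, 'c'), add 'ac' as idx 2
Step 3: w='' (idx 0), next='c' -> output (0, 'c'), add 'c' as idx 3
Step 4: w='ac' (idx 2), next='a' -> output (2, 'a'), add 'aca' as idx 4
Step 5: w='c' (idx 3), next='c' -> output (3, 'c'), add 'cc' as idx 5
Step 6: w='cc' (idx 5), end of input -> output (5, '')


Encoded: [(0, 'a'), (1, 'c'), (0, 'c'), (2, 'a'), (3, 'c'), (5, '')]


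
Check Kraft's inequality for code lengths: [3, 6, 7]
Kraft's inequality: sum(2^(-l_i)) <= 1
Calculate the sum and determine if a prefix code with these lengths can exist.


Sum = 2^(-3) + 2^(-6) + 2^(-7)
    = 0.125 + 0.015625 + 0.0078125
    = 19/128 = 0.1484375
Since 0.1484375 <= 1, Kraft's inequality IS satisfied.
A prefix code with these lengths CAN exist.

Kraft sum = 0.1484375. Satisfied.


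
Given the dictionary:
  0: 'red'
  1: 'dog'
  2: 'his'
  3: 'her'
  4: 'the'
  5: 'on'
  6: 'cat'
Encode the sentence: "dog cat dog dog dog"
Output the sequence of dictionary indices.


Look up each word in the dictionary:
  'dog' -> 1
  'cat' -> 6
  'dog' -> 1
  'dog' -> 1
  'dog' -> 1

Encoded: [1, 6, 1, 1, 1]


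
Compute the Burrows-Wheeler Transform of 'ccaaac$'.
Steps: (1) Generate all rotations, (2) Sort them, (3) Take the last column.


Rotations (sorted):
  0: $ccaaac -> last char: c
  1: aaac$cc -> last char: c
  2: aac$cca -> last char: a
  3: ac$ccaa -> last char: a
  4: c$ccaaa -> last char: a
  5: caaac$c -> last char: c
  6: ccaaac$ -> last char: $


BWT = ccaaac$


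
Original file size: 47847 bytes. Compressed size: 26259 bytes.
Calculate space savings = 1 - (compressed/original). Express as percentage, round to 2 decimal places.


ratio = compressed/original = 26259/47847 = 0.548812
savings = 1 - ratio = 1 - 0.548812 = 0.451188
as a percentage: 0.451188 * 100 = 45.12%

Space savings = 1 - 26259/47847 = 45.12%


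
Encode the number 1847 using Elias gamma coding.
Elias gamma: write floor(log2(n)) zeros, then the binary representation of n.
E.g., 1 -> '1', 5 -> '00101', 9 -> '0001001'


num_bits = floor(log2(1847)) + 1 = 11
leading_zeros = num_bits - 1 = 10
binary(1847) = 11100110111

Elias gamma(1847) = '0000000000' + '11100110111' = 000000000011100110111 (21 bits)


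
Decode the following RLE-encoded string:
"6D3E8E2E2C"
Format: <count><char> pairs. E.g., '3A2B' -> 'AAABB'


Expanding each <count><char> pair:
  6D -> 'DDDDDD'
  3E -> 'EEE'
  8E -> 'EEEEEEEE'
  2E -> 'EE'
  2C -> 'CC'

Decoded = DDDDDDEEEEEEEEEEEEECC


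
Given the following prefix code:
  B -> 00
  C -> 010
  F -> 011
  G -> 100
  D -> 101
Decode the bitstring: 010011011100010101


Decoding step by step:
Bits 010 -> C
Bits 011 -> F
Bits 011 -> F
Bits 100 -> G
Bits 010 -> C
Bits 101 -> D


Decoded message: CFFGCD


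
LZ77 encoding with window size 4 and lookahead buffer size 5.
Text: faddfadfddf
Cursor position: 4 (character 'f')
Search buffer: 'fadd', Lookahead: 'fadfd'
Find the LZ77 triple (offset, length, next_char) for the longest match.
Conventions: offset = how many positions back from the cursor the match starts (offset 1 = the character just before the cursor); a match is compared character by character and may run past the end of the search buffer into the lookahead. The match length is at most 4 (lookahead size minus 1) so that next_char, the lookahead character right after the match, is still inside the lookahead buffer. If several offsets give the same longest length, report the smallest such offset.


Try each offset into the search buffer:
  offset=1 (pos 3, char 'd'): match length 0
  offset=2 (pos 2, char 'd'): match length 0
  offset=3 (pos 1, char 'a'): match length 0
  offset=4 (pos 0, char 'f'): match length 3
Longest match has length 3 at offset 4.
next_char = character at position 4 + 3 = 7 -> 'f'

Best match: offset=4, length=3 (matching 'fad' starting at position 0)
LZ77 triple: (4, 3, 'f')


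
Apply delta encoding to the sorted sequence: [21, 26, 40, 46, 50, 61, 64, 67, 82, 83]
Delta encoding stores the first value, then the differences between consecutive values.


First value: 21
Deltas:
  26 - 21 = 5
  40 - 26 = 14
  46 - 40 = 6
  50 - 46 = 4
  61 - 50 = 11
  64 - 61 = 3
  67 - 64 = 3
  82 - 67 = 15
  83 - 82 = 1


Delta encoded: [21, 5, 14, 6, 4, 11, 3, 3, 15, 1]


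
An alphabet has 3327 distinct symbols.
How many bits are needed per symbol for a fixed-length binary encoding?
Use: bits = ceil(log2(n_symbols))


log2(3327) = 11.7
Bracket: 2^11 = 2048 < 3327 <= 2^12 = 4096
So ceil(log2(3327)) = 12

bits = ceil(log2(3327)) = ceil(11.7) = 12 bits


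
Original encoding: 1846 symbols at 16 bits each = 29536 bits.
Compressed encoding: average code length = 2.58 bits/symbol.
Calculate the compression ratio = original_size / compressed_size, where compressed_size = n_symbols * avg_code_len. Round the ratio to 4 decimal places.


original_size = n_symbols * orig_bits = 1846 * 16 = 29536 bits
compressed_size = n_symbols * avg_code_len = 1846 * 2.58 = 4762.68 bits
ratio = original_size / compressed_size = 29536 / 4762.68 = 6.2016

Compression ratio = 6.2016


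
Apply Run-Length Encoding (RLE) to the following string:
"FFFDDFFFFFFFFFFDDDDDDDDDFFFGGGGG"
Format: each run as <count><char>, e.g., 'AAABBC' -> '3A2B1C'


Scanning runs left to right:
  i=0: run of 'F' x 3 -> '3F'
  i=3: run of 'D' x 2 -> '2D'
  i=5: run of 'F' x 10 -> '10F'
  i=15: run of 'D' x 9 -> '9D'
  i=24: run of 'F' x 3 -> '3F'
  i=27: run of 'G' x 5 -> '5G'

RLE = 3F2D10F9D3F5G


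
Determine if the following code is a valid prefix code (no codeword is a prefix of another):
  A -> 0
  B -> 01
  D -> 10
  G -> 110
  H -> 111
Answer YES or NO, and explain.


Checking each pair (does one codeword prefix another?):
  A='0' vs B='01': prefix -- VIOLATION

NO -- this is NOT a valid prefix code. A (0) is a prefix of B (01).


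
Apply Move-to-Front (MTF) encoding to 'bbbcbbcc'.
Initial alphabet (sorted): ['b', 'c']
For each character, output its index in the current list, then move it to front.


MTF encoding:
'b': index 0 in ['b', 'c'] -> ['b', 'c']
'b': index 0 in ['b', 'c'] -> ['b', 'c']
'b': index 0 in ['b', 'c'] -> ['b', 'c']
'c': index 1 in ['b', 'c'] -> ['c', 'b']
'b': index 1 in ['c', 'b'] -> ['b', 'c']
'b': index 0 in ['b', 'c'] -> ['b', 'c']
'c': index 1 in ['b', 'c'] -> ['c', 'b']
'c': index 0 in ['c', 'b'] -> ['c', 'b']


Output: [0, 0, 0, 1, 1, 0, 1, 0]


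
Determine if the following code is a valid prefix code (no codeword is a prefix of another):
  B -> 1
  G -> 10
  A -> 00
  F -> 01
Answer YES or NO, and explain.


Checking each pair (does one codeword prefix another?):
  B='1' vs G='10': prefix -- VIOLATION

NO -- this is NOT a valid prefix code. B (1) is a prefix of G (10).


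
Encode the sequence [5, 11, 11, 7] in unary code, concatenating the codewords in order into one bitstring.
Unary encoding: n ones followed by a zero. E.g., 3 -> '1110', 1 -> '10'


Encode each number as n ones followed by a terminating 0:
  5 -> 111110 (6 bits)
  11 -> 111111111110 (12 bits)
  11 -> 111111111110 (12 bits)
  7 -> 11111110 (8 bits)
Total length = 6 + 12 + 12 + 8 = 38 bits.

Unary([5, 11, 11, 7]) = 11111011111111111011111111111011111110 (38 bits)


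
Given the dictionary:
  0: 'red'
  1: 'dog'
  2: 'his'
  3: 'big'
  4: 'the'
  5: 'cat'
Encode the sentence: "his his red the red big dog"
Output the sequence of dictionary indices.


Look up each word in the dictionary:
  'his' -> 2
  'his' -> 2
  'red' -> 0
  'the' -> 4
  'red' -> 0
  'big' -> 3
  'dog' -> 1

Encoded: [2, 2, 0, 4, 0, 3, 1]


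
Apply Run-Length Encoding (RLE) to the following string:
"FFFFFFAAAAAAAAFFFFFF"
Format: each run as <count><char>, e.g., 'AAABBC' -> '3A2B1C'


Scanning runs left to right:
  i=0: run of 'F' x 6 -> '6F'
  i=6: run of 'A' x 8 -> '8A'
  i=14: run of 'F' x 6 -> '6F'

RLE = 6F8A6F


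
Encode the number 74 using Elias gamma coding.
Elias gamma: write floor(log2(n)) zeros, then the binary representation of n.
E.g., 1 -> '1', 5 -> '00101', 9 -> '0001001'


num_bits = floor(log2(74)) + 1 = 7
leading_zeros = num_bits - 1 = 6
binary(74) = 1001010

Elias gamma(74) = '000000' + '1001010' = 0000001001010 (13 bits)


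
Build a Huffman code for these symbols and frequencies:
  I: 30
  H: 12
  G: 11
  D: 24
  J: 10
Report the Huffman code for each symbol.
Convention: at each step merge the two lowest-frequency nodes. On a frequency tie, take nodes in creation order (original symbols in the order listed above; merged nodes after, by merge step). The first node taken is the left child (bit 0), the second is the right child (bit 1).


Huffman tree construction:
Step 1: Merge J(10) + G(11) = 21
Step 2: Merge H(12) + (J+G)(21) = 33
Step 3: Merge D(24) + I(30) = 54
Step 4: Merge (H+(J+G))(33) + (D+I)(54) = 87
Read each symbol's code off the tree from the root (left child = 0, right child = 1).

Codes:
  I: 11 (length 2)
  H: 00 (length 2)
  G: 011 (length 3)
  D: 10 (length 2)
  J: 010 (length 3)
Average code length: 195/87 = 2.2414 bits/symbol


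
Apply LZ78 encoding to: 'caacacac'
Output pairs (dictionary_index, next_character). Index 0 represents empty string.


LZ78 encoding steps:
Dictionary: {0: ''}
Step 1: w='' (idx 0), next='c' -> output (0, 'c'), add 'c' as idx 1
Step 2: w='' (idx 0), next='a' -> output (0, 'a'), add 'a' as idx 2
Step 3: w='a' (idx 2), next='c' -> output (2, 'c'), add 'ac' as idx 3
Step 4: w='ac' (idx 3), next='a' -> output (3, 'a'), add 'aca' as idx 4
Step 5: w='c' (idx 1), end of input -> output (1, '')


Encoded: [(0, 'c'), (0, 'a'), (2, 'c'), (3, 'a'), (1, '')]


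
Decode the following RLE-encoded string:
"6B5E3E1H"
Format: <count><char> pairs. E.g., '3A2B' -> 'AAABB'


Expanding each <count><char> pair:
  6B -> 'BBBBBB'
  5E -> 'EEEEE'
  3E -> 'EEE'
  1H -> 'H'

Decoded = BBBBBBEEEEEEEEH


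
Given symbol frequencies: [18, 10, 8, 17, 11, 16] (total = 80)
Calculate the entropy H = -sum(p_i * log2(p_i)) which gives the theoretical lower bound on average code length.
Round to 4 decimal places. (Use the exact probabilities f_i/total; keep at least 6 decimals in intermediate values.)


Per-symbol terms -p_i * log2(p_i) with p_i = f_i/80:
  p = 18/80 = 0.225000: log2(p) = -2.152003, -p*log2(p) = 0.484201
  p = 10/80 = 0.125000: log2(p) = -3.000000, -p*log2(p) = 0.375000
  p = 8/80 = 0.100000: log2(p) = -3.321928, -p*log2(p) = 0.332193
  p = 17/80 = 0.212500: log2(p) = -2.234465, -p*log2(p) = 0.474824
  p = 11/80 = 0.137500: log2(p) = -2.862496, -p*log2(p) = 0.393593
  p = 16/80 = 0.200000: log2(p) = -2.321928, -p*log2(p) = 0.464386
H = 0.484201 + 0.375000 + 0.332193 + 0.474824 + 0.393593 + 0.464386 = 2.524197

H = 2.5242 bits/symbol


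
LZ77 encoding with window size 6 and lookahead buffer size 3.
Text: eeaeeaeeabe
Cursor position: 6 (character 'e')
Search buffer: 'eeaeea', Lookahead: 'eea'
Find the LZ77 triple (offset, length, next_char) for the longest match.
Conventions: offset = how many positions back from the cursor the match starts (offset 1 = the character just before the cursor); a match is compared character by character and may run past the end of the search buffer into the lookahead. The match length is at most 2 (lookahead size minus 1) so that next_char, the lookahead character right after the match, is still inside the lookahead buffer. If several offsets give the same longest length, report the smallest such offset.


Try each offset into the search buffer:
  offset=1 (pos 5, char 'a'): match length 0
  offset=2 (pos 4, char 'e'): match length 1
  offset=3 (pos 3, char 'e'): match length 2
  offset=4 (pos 2, char 'a'): match length 0
  offset=5 (pos 1, char 'e'): match length 1
  offset=6 (pos 0, char 'e'): match length 2
Longest match has length 2, found at offsets 3, 6; take the smallest, offset 3.
next_char = character at position 6 + 2 = 8 -> 'a'

Best match: offset=3, length=2 (matching 'ee' starting at position 3)
LZ77 triple: (3, 2, 'a')


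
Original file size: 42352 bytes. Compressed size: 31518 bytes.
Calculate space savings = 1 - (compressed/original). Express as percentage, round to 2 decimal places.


ratio = compressed/original = 31518/42352 = 0.744192
savings = 1 - ratio = 1 - 0.744192 = 0.255808
as a percentage: 0.255808 * 100 = 25.58%

Space savings = 1 - 31518/42352 = 25.58%


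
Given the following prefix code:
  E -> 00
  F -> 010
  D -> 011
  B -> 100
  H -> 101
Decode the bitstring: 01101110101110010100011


Decoding step by step:
Bits 011 -> D
Bits 011 -> D
Bits 101 -> H
Bits 011 -> D
Bits 100 -> B
Bits 101 -> H
Bits 00 -> E
Bits 011 -> D


Decoded message: DDHDBHED


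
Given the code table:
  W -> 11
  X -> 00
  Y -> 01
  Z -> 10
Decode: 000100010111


Decoding:
00 -> X
01 -> Y
00 -> X
01 -> Y
01 -> Y
11 -> W


Result: XYXYYW


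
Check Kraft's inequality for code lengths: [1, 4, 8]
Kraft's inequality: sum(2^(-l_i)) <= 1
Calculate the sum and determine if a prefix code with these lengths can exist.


Sum = 2^(-1) + 2^(-4) + 2^(-8)
    = 0.5 + 0.0625 + 0.00390625
    = 145/256 = 0.56640625
Since 0.56640625 <= 1, Kraft's inequality IS satisfied.
A prefix code with these lengths CAN exist.

Kraft sum = 0.56640625. Satisfied.


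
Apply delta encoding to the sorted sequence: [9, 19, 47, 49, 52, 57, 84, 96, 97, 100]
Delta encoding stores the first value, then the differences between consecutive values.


First value: 9
Deltas:
  19 - 9 = 10
  47 - 19 = 28
  49 - 47 = 2
  52 - 49 = 3
  57 - 52 = 5
  84 - 57 = 27
  96 - 84 = 12
  97 - 96 = 1
  100 - 97 = 3


Delta encoded: [9, 10, 28, 2, 3, 5, 27, 12, 1, 3]


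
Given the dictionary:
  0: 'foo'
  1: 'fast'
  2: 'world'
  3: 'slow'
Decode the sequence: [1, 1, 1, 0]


Look up each index in the dictionary:
  1 -> 'fast'
  1 -> 'fast'
  1 -> 'fast'
  0 -> 'foo'

Decoded: "fast fast fast foo"


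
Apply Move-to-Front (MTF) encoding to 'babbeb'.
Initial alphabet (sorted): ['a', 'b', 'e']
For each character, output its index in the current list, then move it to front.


MTF encoding:
'b': index 1 in ['a', 'b', 'e'] -> ['b', 'a', 'e']
'a': index 1 in ['b', 'a', 'e'] -> ['a', 'b', 'e']
'b': index 1 in ['a', 'b', 'e'] -> ['b', 'a', 'e']
'b': index 0 in ['b', 'a', 'e'] -> ['b', 'a', 'e']
'e': index 2 in ['b', 'a', 'e'] -> ['e', 'b', 'a']
'b': index 1 in ['e', 'b', 'a'] -> ['b', 'e', 'a']


Output: [1, 1, 1, 0, 2, 1]


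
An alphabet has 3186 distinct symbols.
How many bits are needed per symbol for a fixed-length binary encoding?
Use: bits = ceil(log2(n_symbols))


log2(3186) = 11.6375
Bracket: 2^11 = 2048 < 3186 <= 2^12 = 4096
So ceil(log2(3186)) = 12

bits = ceil(log2(3186)) = ceil(11.6375) = 12 bits


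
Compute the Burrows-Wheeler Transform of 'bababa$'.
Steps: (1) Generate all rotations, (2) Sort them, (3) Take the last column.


Rotations (sorted):
  0: $bababa -> last char: a
  1: a$babab -> last char: b
  2: aba$bab -> last char: b
  3: ababa$b -> last char: b
  4: ba$baba -> last char: a
  5: baba$ba -> last char: a
  6: bababa$ -> last char: $


BWT = abbbaa$


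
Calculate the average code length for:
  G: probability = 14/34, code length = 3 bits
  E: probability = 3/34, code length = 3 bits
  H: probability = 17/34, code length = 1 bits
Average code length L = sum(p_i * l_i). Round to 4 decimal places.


Weighted contributions p_i * l_i:
  G: (14/34) * 3 = 42/34
  E: (3/34) * 3 = 9/34
  H: (17/34) * 1 = 17/34
Sum = (42 + 9 + 17)/34 = 68/34

L = 68/34 = 2.0000 bits/symbol


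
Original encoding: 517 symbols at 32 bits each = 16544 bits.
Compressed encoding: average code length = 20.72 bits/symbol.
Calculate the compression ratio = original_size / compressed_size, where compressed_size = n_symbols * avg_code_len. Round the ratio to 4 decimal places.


original_size = n_symbols * orig_bits = 517 * 32 = 16544 bits
compressed_size = n_symbols * avg_code_len = 517 * 20.72 = 10712.24 bits
ratio = original_size / compressed_size = 16544 / 10712.24 = 1.5444

Compression ratio = 1.5444


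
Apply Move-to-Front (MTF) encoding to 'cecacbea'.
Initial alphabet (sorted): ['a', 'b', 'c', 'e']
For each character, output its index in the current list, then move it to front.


MTF encoding:
'c': index 2 in ['a', 'b', 'c', 'e'] -> ['c', 'a', 'b', 'e']
'e': index 3 in ['c', 'a', 'b', 'e'] -> ['e', 'c', 'a', 'b']
'c': index 1 in ['e', 'c', 'a', 'b'] -> ['c', 'e', 'a', 'b']
'a': index 2 in ['c', 'e', 'a', 'b'] -> ['a', 'c', 'e', 'b']
'c': index 1 in ['a', 'c', 'e', 'b'] -> ['c', 'a', 'e', 'b']
'b': index 3 in ['c', 'a', 'e', 'b'] -> ['b', 'c', 'a', 'e']
'e': index 3 in ['b', 'c', 'a', 'e'] -> ['e', 'b', 'c', 'a']
'a': index 3 in ['e', 'b', 'c', 'a'] -> ['a', 'e', 'b', 'c']


Output: [2, 3, 1, 2, 1, 3, 3, 3]


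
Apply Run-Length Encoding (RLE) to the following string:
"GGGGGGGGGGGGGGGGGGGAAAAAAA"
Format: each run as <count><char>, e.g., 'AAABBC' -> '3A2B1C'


Scanning runs left to right:
  i=0: run of 'G' x 19 -> '19G'
  i=19: run of 'A' x 7 -> '7A'

RLE = 19G7A


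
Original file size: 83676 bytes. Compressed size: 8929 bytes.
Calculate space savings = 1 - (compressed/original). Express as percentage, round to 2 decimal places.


ratio = compressed/original = 8929/83676 = 0.106709
savings = 1 - ratio = 1 - 0.106709 = 0.893291
as a percentage: 0.893291 * 100 = 89.33%

Space savings = 1 - 8929/83676 = 89.33%


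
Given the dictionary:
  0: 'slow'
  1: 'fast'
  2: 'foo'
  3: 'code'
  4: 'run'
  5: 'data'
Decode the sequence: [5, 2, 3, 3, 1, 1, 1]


Look up each index in the dictionary:
  5 -> 'data'
  2 -> 'foo'
  3 -> 'code'
  3 -> 'code'
  1 -> 'fast'
  1 -> 'fast'
  1 -> 'fast'

Decoded: "data foo code code fast fast fast"


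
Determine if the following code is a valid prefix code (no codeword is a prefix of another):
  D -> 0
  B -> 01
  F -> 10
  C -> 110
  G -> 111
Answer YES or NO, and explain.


Checking each pair (does one codeword prefix another?):
  D='0' vs B='01': prefix -- VIOLATION

NO -- this is NOT a valid prefix code. D (0) is a prefix of B (01).


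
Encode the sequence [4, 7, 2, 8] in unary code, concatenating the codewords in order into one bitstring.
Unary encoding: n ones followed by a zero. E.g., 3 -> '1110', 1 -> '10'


Encode each number as n ones followed by a terminating 0:
  4 -> 11110 (5 bits)
  7 -> 11111110 (8 bits)
  2 -> 110 (3 bits)
  8 -> 111111110 (9 bits)
Total length = 5 + 8 + 3 + 9 = 25 bits.

Unary([4, 7, 2, 8]) = 1111011111110110111111110 (25 bits)


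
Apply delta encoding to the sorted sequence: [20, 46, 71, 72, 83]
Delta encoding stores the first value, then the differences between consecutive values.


First value: 20
Deltas:
  46 - 20 = 26
  71 - 46 = 25
  72 - 71 = 1
  83 - 72 = 11


Delta encoded: [20, 26, 25, 1, 11]


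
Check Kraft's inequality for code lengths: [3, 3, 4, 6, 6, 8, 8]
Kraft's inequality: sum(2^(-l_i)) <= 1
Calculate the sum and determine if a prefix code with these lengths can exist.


Sum = 2^(-3) + 2^(-3) + 2^(-4) + 2^(-6) + 2^(-6) + 2^(-8) + 2^(-8)
    = 0.125 + 0.125 + 0.0625 + 0.015625 + 0.015625 + 0.00390625 + 0.00390625
    = 90/256 = 0.3515625
Since 0.3515625 <= 1, Kraft's inequality IS satisfied.
A prefix code with these lengths CAN exist.

Kraft sum = 0.3515625. Satisfied.


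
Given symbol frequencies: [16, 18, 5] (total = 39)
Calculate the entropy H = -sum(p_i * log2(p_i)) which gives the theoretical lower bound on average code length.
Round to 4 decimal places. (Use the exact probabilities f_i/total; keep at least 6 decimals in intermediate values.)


Per-symbol terms -p_i * log2(p_i) with p_i = f_i/39:
  p = 16/39 = 0.410256: log2(p) = -1.285402, -p*log2(p) = 0.527345
  p = 18/39 = 0.461538: log2(p) = -1.115477, -p*log2(p) = 0.514836
  p = 5/39 = 0.128205: log2(p) = -2.963474, -p*log2(p) = 0.379933
H = 0.527345 + 0.514836 + 0.379933 = 1.422114

H = 1.4221 bits/symbol
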